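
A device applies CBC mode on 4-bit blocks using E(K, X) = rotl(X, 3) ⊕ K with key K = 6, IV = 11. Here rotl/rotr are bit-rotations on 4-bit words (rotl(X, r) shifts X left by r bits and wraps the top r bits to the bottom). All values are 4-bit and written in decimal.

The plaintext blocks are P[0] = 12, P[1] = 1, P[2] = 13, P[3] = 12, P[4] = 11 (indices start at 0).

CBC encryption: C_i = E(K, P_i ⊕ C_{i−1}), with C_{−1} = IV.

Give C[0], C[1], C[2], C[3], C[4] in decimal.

C[0] = 13, C[1] = 0, C[2] = 8, C[3] = 4, C[4] = 9

C[0]: P[0] ⊕ 11 = 7; E(K, 7) = 13.
C[1]: P[1] ⊕ 13 = 12; E(K, 12) = 0.
C[2]: P[2] ⊕ 0 = 13; E(K, 13) = 8.
C[3]: P[3] ⊕ 8 = 4; E(K, 4) = 4.
C[4]: P[4] ⊕ 4 = 15; E(K, 15) = 9.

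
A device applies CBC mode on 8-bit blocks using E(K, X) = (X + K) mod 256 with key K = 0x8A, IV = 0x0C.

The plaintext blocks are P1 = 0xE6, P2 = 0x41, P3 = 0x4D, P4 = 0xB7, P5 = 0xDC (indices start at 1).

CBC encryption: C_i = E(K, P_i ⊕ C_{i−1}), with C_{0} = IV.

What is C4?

C4 = 0x55

C1: P1 ⊕ 0x0C = 0xEA; E(K, 0xEA) = 0x74.
C2: P2 ⊕ 0x74 = 0x35; E(K, 0x35) = 0xBF.
C3: P3 ⊕ 0xBF = 0xF2; E(K, 0xF2) = 0x7C.
C4: P4 ⊕ 0x7C = 0xCB; E(K, 0xCB) = 0x55.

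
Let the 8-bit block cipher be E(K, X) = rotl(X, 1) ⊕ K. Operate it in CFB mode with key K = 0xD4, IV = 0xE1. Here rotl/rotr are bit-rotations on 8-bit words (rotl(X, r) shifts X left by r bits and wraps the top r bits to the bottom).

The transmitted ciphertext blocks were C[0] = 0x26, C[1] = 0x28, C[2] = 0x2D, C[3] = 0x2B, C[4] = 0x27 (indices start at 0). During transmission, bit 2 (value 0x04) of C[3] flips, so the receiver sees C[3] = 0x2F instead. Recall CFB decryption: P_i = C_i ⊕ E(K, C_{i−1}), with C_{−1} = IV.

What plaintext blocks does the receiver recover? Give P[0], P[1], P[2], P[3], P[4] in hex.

Only C[3] changed, to 0x2F. In CFB, a change in C_i flips the same bit in P_i and garbles P_{i+1}. Decrypting the received ciphertext:
P[0]: E(K, 0xE1) = 0x17; 0x26 ⊕ 0x17 = 0x31.
P[1]: E(K, 0x26) = 0x98; 0x28 ⊕ 0x98 = 0xB0.
P[2]: E(K, 0x28) = 0x84; 0x2D ⊕ 0x84 = 0xA9.
P[3]: E(K, 0x2D) = 0x8E; 0x2F ⊕ 0x8E = 0xA1.
P[4]: E(K, 0x2F) = 0x8A; 0x27 ⊕ 0x8A = 0xAD.
Blocks that differ from the original plaintext: P[3], P[4].

P[0] = 0x31, P[1] = 0xB0, P[2] = 0xA9, P[3] = 0xA1, P[4] = 0xAD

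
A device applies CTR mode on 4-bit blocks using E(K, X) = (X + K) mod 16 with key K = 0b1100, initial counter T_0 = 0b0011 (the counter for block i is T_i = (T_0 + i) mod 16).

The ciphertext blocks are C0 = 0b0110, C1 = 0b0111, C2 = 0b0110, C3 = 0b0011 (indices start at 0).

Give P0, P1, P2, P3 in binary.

P0 = 0b1001, P1 = 0b0111, P2 = 0b0111, P3 = 0b0001

CTR decryption: S_i = E(K, T_i) where T_i is the counter for block i; P_i = C_i ⊕ S_i.
P0: T = 0b0011, S = E(K, T) = 0b1111; 0b0110 ⊕ 0b1111 = 0b1001.
P1: T = 0b0100, S = E(K, T) = 0b0000; 0b0111 ⊕ 0b0000 = 0b0111.
P2: T = 0b0101, S = E(K, T) = 0b0001; 0b0110 ⊕ 0b0001 = 0b0111.
P3: T = 0b0110, S = E(K, T) = 0b0010; 0b0011 ⊕ 0b0010 = 0b0001.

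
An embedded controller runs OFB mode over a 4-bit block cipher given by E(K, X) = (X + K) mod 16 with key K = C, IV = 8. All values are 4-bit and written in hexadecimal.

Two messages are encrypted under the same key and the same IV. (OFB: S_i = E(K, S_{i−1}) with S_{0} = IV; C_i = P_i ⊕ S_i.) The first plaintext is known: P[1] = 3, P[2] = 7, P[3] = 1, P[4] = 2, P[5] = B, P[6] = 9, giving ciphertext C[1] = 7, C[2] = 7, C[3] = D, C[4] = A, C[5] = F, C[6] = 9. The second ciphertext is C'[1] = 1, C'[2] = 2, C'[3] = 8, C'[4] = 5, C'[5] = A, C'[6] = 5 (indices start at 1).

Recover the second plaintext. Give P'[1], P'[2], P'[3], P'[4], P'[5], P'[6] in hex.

P'[1] = 5, P'[2] = 2, P'[3] = 4, P'[4] = D, P'[5] = E, P'[6] = 5

In OFB with a reused IV, both messages share the same keystream S_i, so C_i ⊕ C'_i = P_i ⊕ P'_i and thus P'_i = P_i ⊕ C_i ⊕ C'_i.
P'[1]: 3 ⊕ 7 ⊕ 1 = 5.
P'[2]: 7 ⊕ 7 ⊕ 2 = 2.
P'[3]: 1 ⊕ D ⊕ 8 = 4.
P'[4]: 2 ⊕ A ⊕ 5 = D.
P'[5]: B ⊕ F ⊕ A = E.
P'[6]: 9 ⊕ 9 ⊕ 5 = 5.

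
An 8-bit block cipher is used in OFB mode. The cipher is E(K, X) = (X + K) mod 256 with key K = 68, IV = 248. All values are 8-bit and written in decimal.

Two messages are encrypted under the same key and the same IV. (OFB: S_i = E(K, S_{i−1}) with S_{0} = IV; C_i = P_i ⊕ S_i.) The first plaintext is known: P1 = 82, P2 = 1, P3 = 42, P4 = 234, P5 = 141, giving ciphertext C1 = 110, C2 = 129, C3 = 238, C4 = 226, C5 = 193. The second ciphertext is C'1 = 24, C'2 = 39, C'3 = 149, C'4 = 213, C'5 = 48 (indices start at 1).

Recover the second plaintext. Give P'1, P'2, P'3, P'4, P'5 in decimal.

P'1 = 36, P'2 = 167, P'3 = 81, P'4 = 221, P'5 = 124

In OFB with a reused IV, both messages share the same keystream S_i, so C_i ⊕ C'_i = P_i ⊕ P'_i and thus P'_i = P_i ⊕ C_i ⊕ C'_i.
P'1: 82 ⊕ 110 ⊕ 24 = 36.
P'2: 1 ⊕ 129 ⊕ 39 = 167.
P'3: 42 ⊕ 238 ⊕ 149 = 81.
P'4: 234 ⊕ 226 ⊕ 213 = 221.
P'5: 141 ⊕ 193 ⊕ 48 = 124.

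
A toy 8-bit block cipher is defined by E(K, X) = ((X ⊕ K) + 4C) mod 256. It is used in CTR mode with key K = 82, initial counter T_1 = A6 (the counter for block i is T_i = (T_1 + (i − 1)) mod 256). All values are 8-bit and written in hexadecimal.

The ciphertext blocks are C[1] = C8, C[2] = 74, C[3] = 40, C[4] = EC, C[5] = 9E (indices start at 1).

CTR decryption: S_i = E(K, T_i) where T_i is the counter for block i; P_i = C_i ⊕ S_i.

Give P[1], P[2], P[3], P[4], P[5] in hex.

P[1]: T = A6, S = E(K, T) = 70; C8 ⊕ 70 = B8.
P[2]: T = A7, S = E(K, T) = 71; 74 ⊕ 71 = 05.
P[3]: T = A8, S = E(K, T) = 76; 40 ⊕ 76 = 36.
P[4]: T = A9, S = E(K, T) = 77; EC ⊕ 77 = 9B.
P[5]: T = AA, S = E(K, T) = 74; 9E ⊕ 74 = EA.

P[1] = B8, P[2] = 05, P[3] = 36, P[4] = 9B, P[5] = EA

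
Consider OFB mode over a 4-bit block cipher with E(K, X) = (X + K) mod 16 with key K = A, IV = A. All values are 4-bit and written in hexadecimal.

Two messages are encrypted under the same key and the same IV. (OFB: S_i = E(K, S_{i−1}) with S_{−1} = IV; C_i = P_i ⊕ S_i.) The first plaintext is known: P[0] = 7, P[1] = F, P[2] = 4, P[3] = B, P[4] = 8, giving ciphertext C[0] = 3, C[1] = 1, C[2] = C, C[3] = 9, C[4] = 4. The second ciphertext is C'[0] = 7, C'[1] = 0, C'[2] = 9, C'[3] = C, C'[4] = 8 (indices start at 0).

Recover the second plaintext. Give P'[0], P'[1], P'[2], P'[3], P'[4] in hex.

P'[0] = 3, P'[1] = E, P'[2] = 1, P'[3] = E, P'[4] = 4

In OFB with a reused IV, both messages share the same keystream S_i, so C_i ⊕ C'_i = P_i ⊕ P'_i and thus P'_i = P_i ⊕ C_i ⊕ C'_i.
P'[0]: 7 ⊕ 3 ⊕ 7 = 3.
P'[1]: F ⊕ 1 ⊕ 0 = E.
P'[2]: 4 ⊕ C ⊕ 9 = 1.
P'[3]: B ⊕ 9 ⊕ C = E.
P'[4]: 8 ⊕ 4 ⊕ 8 = 4.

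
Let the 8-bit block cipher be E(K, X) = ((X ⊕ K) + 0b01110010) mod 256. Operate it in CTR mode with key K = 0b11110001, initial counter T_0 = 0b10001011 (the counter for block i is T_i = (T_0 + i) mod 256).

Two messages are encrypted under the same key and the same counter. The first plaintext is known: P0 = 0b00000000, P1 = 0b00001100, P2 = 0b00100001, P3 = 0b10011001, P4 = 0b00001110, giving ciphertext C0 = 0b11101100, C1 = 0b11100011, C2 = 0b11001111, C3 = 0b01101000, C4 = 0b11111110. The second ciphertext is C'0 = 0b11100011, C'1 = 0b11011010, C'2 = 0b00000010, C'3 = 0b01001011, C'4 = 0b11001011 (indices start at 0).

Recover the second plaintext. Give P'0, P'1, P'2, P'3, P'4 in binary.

P'0 = 0b00001111, P'1 = 0b00110101, P'2 = 0b11101100, P'3 = 0b10111010, P'4 = 0b00111011

In CTR with a reused counter, both messages share the same keystream S_i, so C_i ⊕ C'_i = P_i ⊕ P'_i and thus P'_i = P_i ⊕ C_i ⊕ C'_i.
P'0: 0b00000000 ⊕ 0b11101100 ⊕ 0b11100011 = 0b00001111.
P'1: 0b00001100 ⊕ 0b11100011 ⊕ 0b11011010 = 0b00110101.
P'2: 0b00100001 ⊕ 0b11001111 ⊕ 0b00000010 = 0b11101100.
P'3: 0b10011001 ⊕ 0b01101000 ⊕ 0b01001011 = 0b10111010.
P'4: 0b00001110 ⊕ 0b11111110 ⊕ 0b11001011 = 0b00111011.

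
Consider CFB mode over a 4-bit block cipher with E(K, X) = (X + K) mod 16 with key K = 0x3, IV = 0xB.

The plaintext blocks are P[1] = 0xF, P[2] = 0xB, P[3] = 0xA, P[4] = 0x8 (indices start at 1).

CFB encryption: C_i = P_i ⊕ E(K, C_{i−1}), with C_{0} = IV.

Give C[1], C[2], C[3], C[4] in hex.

C[1] = 0x1, C[2] = 0xF, C[3] = 0x8, C[4] = 0x3

C[1]: E(K, 0xB) = 0xE; 0xF ⊕ 0xE = 0x1.
C[2]: E(K, 0x1) = 0x4; 0xB ⊕ 0x4 = 0xF.
C[3]: E(K, 0xF) = 0x2; 0xA ⊕ 0x2 = 0x8.
C[4]: E(K, 0x8) = 0xB; 0x8 ⊕ 0xB = 0x3.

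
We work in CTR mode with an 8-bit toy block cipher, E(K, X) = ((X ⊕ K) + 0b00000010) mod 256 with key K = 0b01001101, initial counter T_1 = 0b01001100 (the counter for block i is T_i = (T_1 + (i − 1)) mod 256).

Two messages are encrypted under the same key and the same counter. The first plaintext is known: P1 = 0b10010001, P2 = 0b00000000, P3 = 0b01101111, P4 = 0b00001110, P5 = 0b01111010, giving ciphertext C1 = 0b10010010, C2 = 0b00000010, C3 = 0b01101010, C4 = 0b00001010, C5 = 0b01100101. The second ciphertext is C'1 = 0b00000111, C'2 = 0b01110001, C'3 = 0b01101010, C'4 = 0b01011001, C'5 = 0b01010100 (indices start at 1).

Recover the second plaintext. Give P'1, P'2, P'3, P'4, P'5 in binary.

In CTR with a reused counter, both messages share the same keystream S_i, so C_i ⊕ C'_i = P_i ⊕ P'_i and thus P'_i = P_i ⊕ C_i ⊕ C'_i.
P'1: 0b10010001 ⊕ 0b10010010 ⊕ 0b00000111 = 0b00000100.
P'2: 0b00000000 ⊕ 0b00000010 ⊕ 0b01110001 = 0b01110011.
P'3: 0b01101111 ⊕ 0b01101010 ⊕ 0b01101010 = 0b01101111.
P'4: 0b00001110 ⊕ 0b00001010 ⊕ 0b01011001 = 0b01011101.
P'5: 0b01111010 ⊕ 0b01100101 ⊕ 0b01010100 = 0b01001011.

P'1 = 0b00000100, P'2 = 0b01110011, P'3 = 0b01101111, P'4 = 0b01011101, P'5 = 0b01001011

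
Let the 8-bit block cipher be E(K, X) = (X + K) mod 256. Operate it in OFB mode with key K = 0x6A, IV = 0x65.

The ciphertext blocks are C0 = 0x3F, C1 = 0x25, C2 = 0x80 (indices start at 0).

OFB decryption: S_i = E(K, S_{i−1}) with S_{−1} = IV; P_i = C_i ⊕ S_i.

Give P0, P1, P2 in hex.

P0: S = E(K, 0x65) = 0xCF; 0x3F ⊕ 0xCF = 0xF0.
P1: S = E(K, 0xCF) = 0x39; 0x25 ⊕ 0x39 = 0x1C.
P2: S = E(K, 0x39) = 0xA3; 0x80 ⊕ 0xA3 = 0x23.

P0 = 0xF0, P1 = 0x1C, P2 = 0x23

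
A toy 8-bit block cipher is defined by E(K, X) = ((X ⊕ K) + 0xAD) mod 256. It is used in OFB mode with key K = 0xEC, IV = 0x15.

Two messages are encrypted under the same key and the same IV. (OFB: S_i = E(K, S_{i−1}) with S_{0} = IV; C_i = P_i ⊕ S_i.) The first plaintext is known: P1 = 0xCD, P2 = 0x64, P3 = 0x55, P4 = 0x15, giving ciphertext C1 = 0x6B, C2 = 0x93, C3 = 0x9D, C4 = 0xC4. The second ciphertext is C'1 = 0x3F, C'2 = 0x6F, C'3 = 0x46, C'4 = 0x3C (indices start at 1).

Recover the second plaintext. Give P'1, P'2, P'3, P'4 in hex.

In OFB with a reused IV, both messages share the same keystream S_i, so C_i ⊕ C'_i = P_i ⊕ P'_i and thus P'_i = P_i ⊕ C_i ⊕ C'_i.
P'1: 0xCD ⊕ 0x6B ⊕ 0x3F = 0x99.
P'2: 0x64 ⊕ 0x93 ⊕ 0x6F = 0x98.
P'3: 0x55 ⊕ 0x9D ⊕ 0x46 = 0x8E.
P'4: 0x15 ⊕ 0xC4 ⊕ 0x3C = 0xED.

P'1 = 0x99, P'2 = 0x98, P'3 = 0x8E, P'4 = 0xED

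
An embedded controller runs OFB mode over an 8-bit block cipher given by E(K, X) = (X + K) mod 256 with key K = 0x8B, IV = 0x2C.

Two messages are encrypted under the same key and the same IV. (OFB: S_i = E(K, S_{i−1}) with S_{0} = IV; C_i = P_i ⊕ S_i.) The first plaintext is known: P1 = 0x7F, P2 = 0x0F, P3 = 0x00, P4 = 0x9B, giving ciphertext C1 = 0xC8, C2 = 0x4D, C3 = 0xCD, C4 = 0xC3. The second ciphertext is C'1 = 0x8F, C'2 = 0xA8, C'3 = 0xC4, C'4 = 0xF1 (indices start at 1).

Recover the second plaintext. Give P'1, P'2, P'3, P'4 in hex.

P'1 = 0x38, P'2 = 0xEA, P'3 = 0x09, P'4 = 0xA9

In OFB with a reused IV, both messages share the same keystream S_i, so C_i ⊕ C'_i = P_i ⊕ P'_i and thus P'_i = P_i ⊕ C_i ⊕ C'_i.
P'1: 0x7F ⊕ 0xC8 ⊕ 0x8F = 0x38.
P'2: 0x0F ⊕ 0x4D ⊕ 0xA8 = 0xEA.
P'3: 0x00 ⊕ 0xCD ⊕ 0xC4 = 0x09.
P'4: 0x9B ⊕ 0xC3 ⊕ 0xF1 = 0xA9.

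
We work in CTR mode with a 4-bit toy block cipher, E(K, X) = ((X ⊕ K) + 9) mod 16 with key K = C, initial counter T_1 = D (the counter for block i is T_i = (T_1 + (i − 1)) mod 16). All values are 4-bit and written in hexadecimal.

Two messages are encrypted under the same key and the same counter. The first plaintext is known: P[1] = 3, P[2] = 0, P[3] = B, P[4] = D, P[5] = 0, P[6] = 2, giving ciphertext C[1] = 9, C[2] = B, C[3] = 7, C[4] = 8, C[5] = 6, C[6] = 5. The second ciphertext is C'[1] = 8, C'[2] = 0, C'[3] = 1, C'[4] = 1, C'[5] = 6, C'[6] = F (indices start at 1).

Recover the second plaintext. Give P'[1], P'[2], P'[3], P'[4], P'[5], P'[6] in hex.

In CTR with a reused counter, both messages share the same keystream S_i, so C_i ⊕ C'_i = P_i ⊕ P'_i and thus P'_i = P_i ⊕ C_i ⊕ C'_i.
P'[1]: 3 ⊕ 9 ⊕ 8 = 2.
P'[2]: 0 ⊕ B ⊕ 0 = B.
P'[3]: B ⊕ 7 ⊕ 1 = D.
P'[4]: D ⊕ 8 ⊕ 1 = 4.
P'[5]: 0 ⊕ 6 ⊕ 6 = 0.
P'[6]: 2 ⊕ 5 ⊕ F = 8.

P'[1] = 2, P'[2] = B, P'[3] = D, P'[4] = 4, P'[5] = 0, P'[6] = 8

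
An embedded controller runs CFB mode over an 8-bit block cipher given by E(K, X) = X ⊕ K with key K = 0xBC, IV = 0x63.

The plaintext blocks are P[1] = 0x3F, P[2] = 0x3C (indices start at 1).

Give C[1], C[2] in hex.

C[1] = 0xE0, C[2] = 0x60

CFB encryption: C_i = P_i ⊕ E(K, C_{i−1}), with C_{0} = IV.
C[1]: E(K, 0x63) = 0xDF; 0x3F ⊕ 0xDF = 0xE0.
C[2]: E(K, 0xE0) = 0x5C; 0x3C ⊕ 0x5C = 0x60.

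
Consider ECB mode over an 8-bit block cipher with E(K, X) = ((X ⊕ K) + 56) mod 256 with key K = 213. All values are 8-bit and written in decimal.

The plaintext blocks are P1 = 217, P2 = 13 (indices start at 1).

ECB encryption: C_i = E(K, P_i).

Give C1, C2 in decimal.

C1 = 68, C2 = 16

C1: E(K, 217) = 68.
C2: E(K, 13) = 16.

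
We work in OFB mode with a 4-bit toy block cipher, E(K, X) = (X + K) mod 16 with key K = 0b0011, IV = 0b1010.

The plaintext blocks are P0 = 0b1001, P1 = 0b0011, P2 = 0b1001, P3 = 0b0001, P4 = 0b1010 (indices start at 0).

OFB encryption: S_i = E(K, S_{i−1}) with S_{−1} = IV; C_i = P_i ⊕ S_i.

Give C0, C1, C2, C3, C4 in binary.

C0 = 0b0100, C1 = 0b0011, C2 = 0b1010, C3 = 0b0111, C4 = 0b0011

C0: S = E(K, 0b1010) = 0b1101; 0b1001 ⊕ 0b1101 = 0b0100.
C1: S = E(K, 0b1101) = 0b0000; 0b0011 ⊕ 0b0000 = 0b0011.
C2: S = E(K, 0b0000) = 0b0011; 0b1001 ⊕ 0b0011 = 0b1010.
C3: S = E(K, 0b0011) = 0b0110; 0b0001 ⊕ 0b0110 = 0b0111.
C4: S = E(K, 0b0110) = 0b1001; 0b1010 ⊕ 0b1001 = 0b0011.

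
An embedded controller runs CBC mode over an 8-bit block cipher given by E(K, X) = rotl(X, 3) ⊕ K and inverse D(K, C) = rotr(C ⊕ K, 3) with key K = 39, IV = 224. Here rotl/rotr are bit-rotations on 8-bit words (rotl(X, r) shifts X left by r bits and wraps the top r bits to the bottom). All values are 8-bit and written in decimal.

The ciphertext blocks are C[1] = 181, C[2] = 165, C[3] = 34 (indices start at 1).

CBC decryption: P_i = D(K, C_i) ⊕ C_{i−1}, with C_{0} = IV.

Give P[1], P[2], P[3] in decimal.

P[1]: D(K, 181) = 82; 82 ⊕ 224 = 178.
P[2]: D(K, 165) = 80; 80 ⊕ 181 = 229.
P[3]: D(K, 34) = 160; 160 ⊕ 165 = 5.

P[1] = 178, P[2] = 229, P[3] = 5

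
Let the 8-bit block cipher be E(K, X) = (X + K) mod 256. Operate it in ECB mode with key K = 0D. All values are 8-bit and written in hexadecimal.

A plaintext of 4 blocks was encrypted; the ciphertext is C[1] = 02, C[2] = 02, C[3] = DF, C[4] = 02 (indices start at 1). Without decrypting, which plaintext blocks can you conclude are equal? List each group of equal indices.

ECB encrypts each block independently with the same key, so equal ciphertext blocks imply equal plaintext blocks.
C[1] = C[2] = C[4] = 02, so P[1] = P[2] = P[4].

P[1] = P[2] = P[4]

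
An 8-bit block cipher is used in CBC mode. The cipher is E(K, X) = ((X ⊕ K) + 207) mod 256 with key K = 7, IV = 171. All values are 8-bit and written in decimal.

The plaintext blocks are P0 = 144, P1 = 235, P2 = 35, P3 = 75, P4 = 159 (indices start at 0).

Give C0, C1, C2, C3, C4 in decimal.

C0 = 11, C1 = 182, C2 = 97, C3 = 252, C4 = 51

CBC encryption: C_i = E(K, P_i ⊕ C_{i−1}), with C_{−1} = IV.
C0: P0 ⊕ 171 = 59; E(K, 59) = 11.
C1: P1 ⊕ 11 = 224; E(K, 224) = 182.
C2: P2 ⊕ 182 = 149; E(K, 149) = 97.
C3: P3 ⊕ 97 = 42; E(K, 42) = 252.
C4: P4 ⊕ 252 = 99; E(K, 99) = 51.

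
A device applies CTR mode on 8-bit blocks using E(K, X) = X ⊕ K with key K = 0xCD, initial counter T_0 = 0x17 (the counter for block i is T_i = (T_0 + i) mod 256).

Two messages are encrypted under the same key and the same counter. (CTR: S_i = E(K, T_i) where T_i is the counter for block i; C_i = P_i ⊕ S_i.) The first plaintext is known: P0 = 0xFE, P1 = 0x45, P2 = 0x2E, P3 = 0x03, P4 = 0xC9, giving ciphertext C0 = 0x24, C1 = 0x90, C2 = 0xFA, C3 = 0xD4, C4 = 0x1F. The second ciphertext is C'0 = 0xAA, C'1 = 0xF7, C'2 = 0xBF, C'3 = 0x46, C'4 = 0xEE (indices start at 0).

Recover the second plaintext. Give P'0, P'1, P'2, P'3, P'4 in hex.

P'0 = 0x70, P'1 = 0x22, P'2 = 0x6B, P'3 = 0x91, P'4 = 0x38

In CTR with a reused counter, both messages share the same keystream S_i, so C_i ⊕ C'_i = P_i ⊕ P'_i and thus P'_i = P_i ⊕ C_i ⊕ C'_i.
P'0: 0xFE ⊕ 0x24 ⊕ 0xAA = 0x70.
P'1: 0x45 ⊕ 0x90 ⊕ 0xF7 = 0x22.
P'2: 0x2E ⊕ 0xFA ⊕ 0xBF = 0x6B.
P'3: 0x03 ⊕ 0xD4 ⊕ 0x46 = 0x91.
P'4: 0xC9 ⊕ 0x1F ⊕ 0xEE = 0x38.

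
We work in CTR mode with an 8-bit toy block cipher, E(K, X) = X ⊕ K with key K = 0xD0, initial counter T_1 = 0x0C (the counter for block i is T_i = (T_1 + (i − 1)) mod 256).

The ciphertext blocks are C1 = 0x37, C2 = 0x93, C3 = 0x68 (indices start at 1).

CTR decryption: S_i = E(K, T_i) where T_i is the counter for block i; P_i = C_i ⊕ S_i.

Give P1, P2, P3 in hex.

P1 = 0xEB, P2 = 0x4E, P3 = 0xB6

P1: T = 0x0C, S = E(K, T) = 0xDC; 0x37 ⊕ 0xDC = 0xEB.
P2: T = 0x0D, S = E(K, T) = 0xDD; 0x93 ⊕ 0xDD = 0x4E.
P3: T = 0x0E, S = E(K, T) = 0xDE; 0x68 ⊕ 0xDE = 0xB6.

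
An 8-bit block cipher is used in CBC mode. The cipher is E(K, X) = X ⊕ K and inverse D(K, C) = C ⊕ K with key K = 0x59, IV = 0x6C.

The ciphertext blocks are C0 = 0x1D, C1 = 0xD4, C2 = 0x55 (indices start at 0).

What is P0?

P0 = 0x28

CBC decryption: P_i = D(K, C_i) ⊕ C_{i−1}, with C_{−1} = IV.
P0: D(K, 0x1D) = 0x44; 0x44 ⊕ 0x6C = 0x28.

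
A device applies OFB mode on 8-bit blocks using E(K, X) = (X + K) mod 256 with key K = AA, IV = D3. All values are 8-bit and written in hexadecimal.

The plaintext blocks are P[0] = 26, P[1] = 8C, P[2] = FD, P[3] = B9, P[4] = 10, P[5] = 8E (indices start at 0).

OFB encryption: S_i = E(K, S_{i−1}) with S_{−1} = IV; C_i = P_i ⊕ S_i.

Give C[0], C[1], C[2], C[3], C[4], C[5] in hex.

C[0]: S = E(K, D3) = 7D; 26 ⊕ 7D = 5B.
C[1]: S = E(K, 7D) = 27; 8C ⊕ 27 = AB.
C[2]: S = E(K, 27) = D1; FD ⊕ D1 = 2C.
C[3]: S = E(K, D1) = 7B; B9 ⊕ 7B = C2.
C[4]: S = E(K, 7B) = 25; 10 ⊕ 25 = 35.
C[5]: S = E(K, 25) = CF; 8E ⊕ CF = 41.

C[0] = 5B, C[1] = AB, C[2] = 2C, C[3] = C2, C[4] = 35, C[5] = 41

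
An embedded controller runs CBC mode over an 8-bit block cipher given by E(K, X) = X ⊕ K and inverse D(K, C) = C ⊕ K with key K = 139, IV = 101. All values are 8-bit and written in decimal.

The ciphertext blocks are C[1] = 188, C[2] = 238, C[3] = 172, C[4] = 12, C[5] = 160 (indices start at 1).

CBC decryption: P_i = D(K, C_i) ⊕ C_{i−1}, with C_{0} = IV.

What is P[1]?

P[1] = 82

P[1]: D(K, 188) = 55; 55 ⊕ 101 = 82.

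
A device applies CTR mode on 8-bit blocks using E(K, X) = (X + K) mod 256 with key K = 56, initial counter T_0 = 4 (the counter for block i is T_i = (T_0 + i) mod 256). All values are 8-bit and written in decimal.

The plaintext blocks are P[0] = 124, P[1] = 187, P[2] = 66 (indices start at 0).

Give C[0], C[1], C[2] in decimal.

CTR encryption: S_i = E(K, T_i) where T_i is the counter for block i; C_i = P_i ⊕ S_i.
C[0]: T = 4, S = E(K, T) = 60; 124 ⊕ 60 = 64.
C[1]: T = 5, S = E(K, T) = 61; 187 ⊕ 61 = 134.
C[2]: T = 6, S = E(K, T) = 62; 66 ⊕ 62 = 124.

C[0] = 64, C[1] = 134, C[2] = 124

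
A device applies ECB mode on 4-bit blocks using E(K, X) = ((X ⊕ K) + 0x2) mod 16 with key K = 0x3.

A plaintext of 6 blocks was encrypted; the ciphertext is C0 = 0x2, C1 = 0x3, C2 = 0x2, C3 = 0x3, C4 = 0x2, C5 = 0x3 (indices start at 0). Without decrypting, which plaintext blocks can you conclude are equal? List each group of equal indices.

ECB encrypts each block independently with the same key, so equal ciphertext blocks imply equal plaintext blocks.
C0 = C2 = C4 = 0x2, so P0 = P2 = P4.
C1 = C3 = C5 = 0x3, so P1 = P3 = P5.

P0 = P2 = P4; P1 = P3 = P5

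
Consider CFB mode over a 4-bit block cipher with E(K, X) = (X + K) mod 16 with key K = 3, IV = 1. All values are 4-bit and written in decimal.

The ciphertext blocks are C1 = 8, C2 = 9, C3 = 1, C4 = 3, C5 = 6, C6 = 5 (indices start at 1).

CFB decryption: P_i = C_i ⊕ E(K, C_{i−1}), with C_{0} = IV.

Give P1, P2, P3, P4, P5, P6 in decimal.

P1: E(K, 1) = 4; 8 ⊕ 4 = 12.
P2: E(K, 8) = 11; 9 ⊕ 11 = 2.
P3: E(K, 9) = 12; 1 ⊕ 12 = 13.
P4: E(K, 1) = 4; 3 ⊕ 4 = 7.
P5: E(K, 3) = 6; 6 ⊕ 6 = 0.
P6: E(K, 6) = 9; 5 ⊕ 9 = 12.

P1 = 12, P2 = 2, P3 = 13, P4 = 7, P5 = 0, P6 = 12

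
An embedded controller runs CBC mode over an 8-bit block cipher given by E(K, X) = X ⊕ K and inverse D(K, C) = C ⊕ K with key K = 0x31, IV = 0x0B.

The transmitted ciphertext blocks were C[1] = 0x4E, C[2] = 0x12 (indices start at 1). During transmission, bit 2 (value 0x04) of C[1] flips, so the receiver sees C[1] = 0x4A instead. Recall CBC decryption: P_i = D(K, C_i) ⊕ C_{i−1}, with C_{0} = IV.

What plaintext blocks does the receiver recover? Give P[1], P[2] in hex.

P[1] = 0x70, P[2] = 0x69

Only C[1] changed, to 0x4A. In CBC, a change in C_i garbles P_i and flips the same bit in P_{i+1}. Decrypting the received ciphertext:
P[1]: D(K, 0x4A) = 0x7B; 0x7B ⊕ 0x0B = 0x70.
P[2]: D(K, 0x12) = 0x23; 0x23 ⊕ 0x4A = 0x69.
Blocks that differ from the original plaintext: P[1], P[2].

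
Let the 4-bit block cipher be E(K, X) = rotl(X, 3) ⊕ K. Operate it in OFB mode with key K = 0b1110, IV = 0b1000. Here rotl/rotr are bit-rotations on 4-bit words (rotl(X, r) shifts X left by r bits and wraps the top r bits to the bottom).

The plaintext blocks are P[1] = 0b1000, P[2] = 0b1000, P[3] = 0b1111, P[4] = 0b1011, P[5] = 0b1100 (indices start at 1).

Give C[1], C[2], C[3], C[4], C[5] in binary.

C[1] = 0b0010, C[2] = 0b0011, C[3] = 0b1100, C[4] = 0b1100, C[5] = 0b1001

OFB encryption: S_i = E(K, S_{i−1}) with S_{0} = IV; C_i = P_i ⊕ S_i.
C[1]: S = E(K, 0b1000) = 0b1010; 0b1000 ⊕ 0b1010 = 0b0010.
C[2]: S = E(K, 0b1010) = 0b1011; 0b1000 ⊕ 0b1011 = 0b0011.
C[3]: S = E(K, 0b1011) = 0b0011; 0b1111 ⊕ 0b0011 = 0b1100.
C[4]: S = E(K, 0b0011) = 0b0111; 0b1011 ⊕ 0b0111 = 0b1100.
C[5]: S = E(K, 0b0111) = 0b0101; 0b1100 ⊕ 0b0101 = 0b1001.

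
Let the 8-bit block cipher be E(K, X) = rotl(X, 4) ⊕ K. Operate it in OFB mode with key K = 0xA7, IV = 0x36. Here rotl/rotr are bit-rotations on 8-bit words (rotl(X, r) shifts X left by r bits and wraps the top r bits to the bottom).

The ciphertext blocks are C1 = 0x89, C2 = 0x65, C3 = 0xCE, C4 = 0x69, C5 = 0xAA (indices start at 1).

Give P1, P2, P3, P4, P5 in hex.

OFB decryption: S_i = E(K, S_{i−1}) with S_{0} = IV; P_i = C_i ⊕ S_i.
P1: S = E(K, 0x36) = 0xC4; 0x89 ⊕ 0xC4 = 0x4D.
P2: S = E(K, 0xC4) = 0xEB; 0x65 ⊕ 0xEB = 0x8E.
P3: S = E(K, 0xEB) = 0x19; 0xCE ⊕ 0x19 = 0xD7.
P4: S = E(K, 0x19) = 0x36; 0x69 ⊕ 0x36 = 0x5F.
P5: S = E(K, 0x36) = 0xC4; 0xAA ⊕ 0xC4 = 0x6E.

P1 = 0x4D, P2 = 0x8E, P3 = 0xD7, P4 = 0x5F, P5 = 0x6E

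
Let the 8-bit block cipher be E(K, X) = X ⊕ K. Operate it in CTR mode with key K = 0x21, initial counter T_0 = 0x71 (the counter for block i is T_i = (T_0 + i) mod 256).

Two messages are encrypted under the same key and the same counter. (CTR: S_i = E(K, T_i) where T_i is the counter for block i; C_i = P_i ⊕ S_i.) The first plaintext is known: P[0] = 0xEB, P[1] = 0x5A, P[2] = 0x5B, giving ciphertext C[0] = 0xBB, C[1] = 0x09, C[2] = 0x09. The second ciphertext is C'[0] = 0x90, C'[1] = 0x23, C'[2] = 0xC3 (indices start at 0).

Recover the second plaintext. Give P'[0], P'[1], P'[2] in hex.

In CTR with a reused counter, both messages share the same keystream S_i, so C_i ⊕ C'_i = P_i ⊕ P'_i and thus P'_i = P_i ⊕ C_i ⊕ C'_i.
P'[0]: 0xEB ⊕ 0xBB ⊕ 0x90 = 0xC0.
P'[1]: 0x5A ⊕ 0x09 ⊕ 0x23 = 0x70.
P'[2]: 0x5B ⊕ 0x09 ⊕ 0xC3 = 0x91.

P'[0] = 0xC0, P'[1] = 0x70, P'[2] = 0x91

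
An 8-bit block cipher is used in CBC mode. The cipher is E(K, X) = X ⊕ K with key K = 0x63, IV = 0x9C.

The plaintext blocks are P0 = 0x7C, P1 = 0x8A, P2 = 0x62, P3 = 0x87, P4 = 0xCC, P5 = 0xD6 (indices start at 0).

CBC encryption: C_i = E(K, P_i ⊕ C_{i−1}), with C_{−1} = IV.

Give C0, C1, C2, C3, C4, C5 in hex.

C0: P0 ⊕ 0x9C = 0xE0; E(K, 0xE0) = 0x83.
C1: P1 ⊕ 0x83 = 0x09; E(K, 0x09) = 0x6A.
C2: P2 ⊕ 0x6A = 0x08; E(K, 0x08) = 0x6B.
C3: P3 ⊕ 0x6B = 0xEC; E(K, 0xEC) = 0x8F.
C4: P4 ⊕ 0x8F = 0x43; E(K, 0x43) = 0x20.
C5: P5 ⊕ 0x20 = 0xF6; E(K, 0xF6) = 0x95.

C0 = 0x83, C1 = 0x6A, C2 = 0x6B, C3 = 0x8F, C4 = 0x20, C5 = 0x95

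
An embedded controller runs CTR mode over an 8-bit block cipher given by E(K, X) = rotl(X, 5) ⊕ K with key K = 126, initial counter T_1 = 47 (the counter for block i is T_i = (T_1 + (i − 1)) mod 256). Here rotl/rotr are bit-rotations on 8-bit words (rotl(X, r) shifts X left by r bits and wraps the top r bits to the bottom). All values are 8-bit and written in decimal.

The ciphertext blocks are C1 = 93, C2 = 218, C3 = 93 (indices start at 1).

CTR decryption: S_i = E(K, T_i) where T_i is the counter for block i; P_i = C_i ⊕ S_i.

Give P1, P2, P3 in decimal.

P1 = 198, P2 = 162, P3 = 5

P1: T = 47, S = E(K, T) = 155; 93 ⊕ 155 = 198.
P2: T = 48, S = E(K, T) = 120; 218 ⊕ 120 = 162.
P3: T = 49, S = E(K, T) = 88; 93 ⊕ 88 = 5.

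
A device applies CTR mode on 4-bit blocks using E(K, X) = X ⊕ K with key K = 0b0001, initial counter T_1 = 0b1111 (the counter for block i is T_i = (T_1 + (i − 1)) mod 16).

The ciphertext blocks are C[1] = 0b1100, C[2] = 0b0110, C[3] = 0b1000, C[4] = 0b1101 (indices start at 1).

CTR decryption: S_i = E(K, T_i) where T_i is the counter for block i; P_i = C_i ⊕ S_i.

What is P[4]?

P[4] = 0b1110

P[4]: T = 0b0010, S = E(K, T) = 0b0011; 0b1101 ⊕ 0b0011 = 0b1110.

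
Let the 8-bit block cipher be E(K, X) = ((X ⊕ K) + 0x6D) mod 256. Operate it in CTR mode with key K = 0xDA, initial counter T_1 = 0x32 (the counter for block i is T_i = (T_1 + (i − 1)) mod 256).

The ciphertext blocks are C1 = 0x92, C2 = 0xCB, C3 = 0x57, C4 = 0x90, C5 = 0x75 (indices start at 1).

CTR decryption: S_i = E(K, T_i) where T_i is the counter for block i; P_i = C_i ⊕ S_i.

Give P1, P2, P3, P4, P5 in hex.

P1 = 0xC7, P2 = 0x9D, P3 = 0x0C, P4 = 0xCC, P5 = 0x2C

P1: T = 0x32, S = E(K, T) = 0x55; 0x92 ⊕ 0x55 = 0xC7.
P2: T = 0x33, S = E(K, T) = 0x56; 0xCB ⊕ 0x56 = 0x9D.
P3: T = 0x34, S = E(K, T) = 0x5B; 0x57 ⊕ 0x5B = 0x0C.
P4: T = 0x35, S = E(K, T) = 0x5C; 0x90 ⊕ 0x5C = 0xCC.
P5: T = 0x36, S = E(K, T) = 0x59; 0x75 ⊕ 0x59 = 0x2C.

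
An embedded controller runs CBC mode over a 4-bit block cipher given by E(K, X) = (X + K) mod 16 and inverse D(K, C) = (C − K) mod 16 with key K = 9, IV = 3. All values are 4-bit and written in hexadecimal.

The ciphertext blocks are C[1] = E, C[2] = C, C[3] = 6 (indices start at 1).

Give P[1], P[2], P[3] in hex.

P[1] = 6, P[2] = D, P[3] = 1

CBC decryption: P_i = D(K, C_i) ⊕ C_{i−1}, with C_{0} = IV.
P[1]: D(K, E) = 5; 5 ⊕ 3 = 6.
P[2]: D(K, C) = 3; 3 ⊕ E = D.
P[3]: D(K, 6) = D; D ⊕ C = 1.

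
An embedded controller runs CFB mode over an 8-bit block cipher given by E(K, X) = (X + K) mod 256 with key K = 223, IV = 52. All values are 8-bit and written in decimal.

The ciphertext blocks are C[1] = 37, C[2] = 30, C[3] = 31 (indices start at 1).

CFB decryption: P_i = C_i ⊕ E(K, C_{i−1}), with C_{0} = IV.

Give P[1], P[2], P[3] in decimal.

P[1] = 54, P[2] = 26, P[3] = 226

P[1]: E(K, 52) = 19; 37 ⊕ 19 = 54.
P[2]: E(K, 37) = 4; 30 ⊕ 4 = 26.
P[3]: E(K, 30) = 253; 31 ⊕ 253 = 226.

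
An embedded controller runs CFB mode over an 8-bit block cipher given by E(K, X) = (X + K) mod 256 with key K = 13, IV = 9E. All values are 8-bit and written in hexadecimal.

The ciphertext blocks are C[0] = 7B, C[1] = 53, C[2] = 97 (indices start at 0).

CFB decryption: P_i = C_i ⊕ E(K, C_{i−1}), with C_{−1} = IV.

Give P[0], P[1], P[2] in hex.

P[0]: E(K, 9E) = B1; 7B ⊕ B1 = CA.
P[1]: E(K, 7B) = 8E; 53 ⊕ 8E = DD.
P[2]: E(K, 53) = 66; 97 ⊕ 66 = F1.

P[0] = CA, P[1] = DD, P[2] = F1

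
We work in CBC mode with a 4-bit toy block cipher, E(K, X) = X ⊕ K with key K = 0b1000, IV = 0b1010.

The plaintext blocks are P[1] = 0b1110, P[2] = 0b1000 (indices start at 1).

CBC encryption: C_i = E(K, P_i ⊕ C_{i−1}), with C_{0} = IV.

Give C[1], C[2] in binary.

C[1] = 0b1100, C[2] = 0b1100

C[1]: P[1] ⊕ 0b1010 = 0b0100; E(K, 0b0100) = 0b1100.
C[2]: P[2] ⊕ 0b1100 = 0b0100; E(K, 0b0100) = 0b1100.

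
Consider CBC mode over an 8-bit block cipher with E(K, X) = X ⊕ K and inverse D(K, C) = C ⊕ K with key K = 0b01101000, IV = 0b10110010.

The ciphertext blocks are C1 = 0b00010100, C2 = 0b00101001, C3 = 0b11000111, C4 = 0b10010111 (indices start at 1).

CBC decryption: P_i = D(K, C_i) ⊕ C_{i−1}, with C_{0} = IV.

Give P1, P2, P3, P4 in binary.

P1: D(K, 0b00010100) = 0b01111100; 0b01111100 ⊕ 0b10110010 = 0b11001110.
P2: D(K, 0b00101001) = 0b01000001; 0b01000001 ⊕ 0b00010100 = 0b01010101.
P3: D(K, 0b11000111) = 0b10101111; 0b10101111 ⊕ 0b00101001 = 0b10000110.
P4: D(K, 0b10010111) = 0b11111111; 0b11111111 ⊕ 0b11000111 = 0b00111000.

P1 = 0b11001110, P2 = 0b01010101, P3 = 0b10000110, P4 = 0b00111000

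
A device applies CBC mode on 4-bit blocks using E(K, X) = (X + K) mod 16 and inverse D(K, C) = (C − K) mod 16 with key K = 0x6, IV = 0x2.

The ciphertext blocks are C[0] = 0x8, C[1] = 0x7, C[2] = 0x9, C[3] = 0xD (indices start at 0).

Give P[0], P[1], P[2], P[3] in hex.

P[0] = 0x0, P[1] = 0x9, P[2] = 0x4, P[3] = 0xE

CBC decryption: P_i = D(K, C_i) ⊕ C_{i−1}, with C_{−1} = IV.
P[0]: D(K, 0x8) = 0x2; 0x2 ⊕ 0x2 = 0x0.
P[1]: D(K, 0x7) = 0x1; 0x1 ⊕ 0x8 = 0x9.
P[2]: D(K, 0x9) = 0x3; 0x3 ⊕ 0x7 = 0x4.
P[3]: D(K, 0xD) = 0x7; 0x7 ⊕ 0x9 = 0xE.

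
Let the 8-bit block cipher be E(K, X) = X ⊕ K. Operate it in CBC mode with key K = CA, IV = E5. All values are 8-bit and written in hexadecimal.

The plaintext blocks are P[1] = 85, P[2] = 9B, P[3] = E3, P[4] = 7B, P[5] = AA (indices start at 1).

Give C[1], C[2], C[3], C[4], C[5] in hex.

C[1] = AA, C[2] = FB, C[3] = D2, C[4] = 63, C[5] = 03

CBC encryption: C_i = E(K, P_i ⊕ C_{i−1}), with C_{0} = IV.
C[1]: P[1] ⊕ E5 = 60; E(K, 60) = AA.
C[2]: P[2] ⊕ AA = 31; E(K, 31) = FB.
C[3]: P[3] ⊕ FB = 18; E(K, 18) = D2.
C[4]: P[4] ⊕ D2 = A9; E(K, A9) = 63.
C[5]: P[5] ⊕ 63 = C9; E(K, C9) = 03.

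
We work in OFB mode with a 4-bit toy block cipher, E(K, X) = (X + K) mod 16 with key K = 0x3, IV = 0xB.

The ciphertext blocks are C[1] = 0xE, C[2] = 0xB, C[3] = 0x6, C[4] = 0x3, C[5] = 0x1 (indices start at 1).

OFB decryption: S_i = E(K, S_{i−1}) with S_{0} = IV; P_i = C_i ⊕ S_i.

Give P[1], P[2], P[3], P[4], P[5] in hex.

P[1]: S = E(K, 0xB) = 0xE; 0xE ⊕ 0xE = 0x0.
P[2]: S = E(K, 0xE) = 0x1; 0xB ⊕ 0x1 = 0xA.
P[3]: S = E(K, 0x1) = 0x4; 0x6 ⊕ 0x4 = 0x2.
P[4]: S = E(K, 0x4) = 0x7; 0x3 ⊕ 0x7 = 0x4.
P[5]: S = E(K, 0x7) = 0xA; 0x1 ⊕ 0xA = 0xB.

P[1] = 0x0, P[2] = 0xA, P[3] = 0x2, P[4] = 0x4, P[5] = 0xB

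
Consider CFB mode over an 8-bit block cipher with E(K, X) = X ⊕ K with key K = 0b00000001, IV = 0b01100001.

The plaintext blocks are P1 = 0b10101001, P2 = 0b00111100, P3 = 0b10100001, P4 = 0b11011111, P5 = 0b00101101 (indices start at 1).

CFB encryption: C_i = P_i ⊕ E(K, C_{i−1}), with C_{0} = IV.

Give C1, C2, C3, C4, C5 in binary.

C1: E(K, 0b01100001) = 0b01100000; 0b10101001 ⊕ 0b01100000 = 0b11001001.
C2: E(K, 0b11001001) = 0b11001000; 0b00111100 ⊕ 0b11001000 = 0b11110100.
C3: E(K, 0b11110100) = 0b11110101; 0b10100001 ⊕ 0b11110101 = 0b01010100.
C4: E(K, 0b01010100) = 0b01010101; 0b11011111 ⊕ 0b01010101 = 0b10001010.
C5: E(K, 0b10001010) = 0b10001011; 0b00101101 ⊕ 0b10001011 = 0b10100110.

C1 = 0b11001001, C2 = 0b11110100, C3 = 0b01010100, C4 = 0b10001010, C5 = 0b10100110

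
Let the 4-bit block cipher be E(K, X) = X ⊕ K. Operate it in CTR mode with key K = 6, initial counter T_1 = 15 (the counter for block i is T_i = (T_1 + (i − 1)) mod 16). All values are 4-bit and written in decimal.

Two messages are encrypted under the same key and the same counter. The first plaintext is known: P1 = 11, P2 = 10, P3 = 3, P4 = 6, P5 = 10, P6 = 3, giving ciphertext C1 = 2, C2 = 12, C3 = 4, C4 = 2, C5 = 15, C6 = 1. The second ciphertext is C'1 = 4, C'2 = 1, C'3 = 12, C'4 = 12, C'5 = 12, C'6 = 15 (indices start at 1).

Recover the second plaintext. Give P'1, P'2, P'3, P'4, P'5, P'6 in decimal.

In CTR with a reused counter, both messages share the same keystream S_i, so C_i ⊕ C'_i = P_i ⊕ P'_i and thus P'_i = P_i ⊕ C_i ⊕ C'_i.
P'1: 11 ⊕ 2 ⊕ 4 = 13.
P'2: 10 ⊕ 12 ⊕ 1 = 7.
P'3: 3 ⊕ 4 ⊕ 12 = 11.
P'4: 6 ⊕ 2 ⊕ 12 = 8.
P'5: 10 ⊕ 15 ⊕ 12 = 9.
P'6: 3 ⊕ 1 ⊕ 15 = 13.

P'1 = 13, P'2 = 7, P'3 = 11, P'4 = 8, P'5 = 9, P'6 = 13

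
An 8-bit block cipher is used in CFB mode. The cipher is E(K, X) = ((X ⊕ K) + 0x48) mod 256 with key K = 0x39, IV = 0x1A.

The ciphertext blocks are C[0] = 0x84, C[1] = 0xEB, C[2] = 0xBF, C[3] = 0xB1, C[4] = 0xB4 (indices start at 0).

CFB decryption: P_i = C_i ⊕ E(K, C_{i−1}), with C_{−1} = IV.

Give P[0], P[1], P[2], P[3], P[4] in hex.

P[0]: E(K, 0x1A) = 0x6B; 0x84 ⊕ 0x6B = 0xEF.
P[1]: E(K, 0x84) = 0x05; 0xEB ⊕ 0x05 = 0xEE.
P[2]: E(K, 0xEB) = 0x1A; 0xBF ⊕ 0x1A = 0xA5.
P[3]: E(K, 0xBF) = 0xCE; 0xB1 ⊕ 0xCE = 0x7F.
P[4]: E(K, 0xB1) = 0xD0; 0xB4 ⊕ 0xD0 = 0x64.

P[0] = 0xEF, P[1] = 0xEE, P[2] = 0xA5, P[3] = 0x7F, P[4] = 0x64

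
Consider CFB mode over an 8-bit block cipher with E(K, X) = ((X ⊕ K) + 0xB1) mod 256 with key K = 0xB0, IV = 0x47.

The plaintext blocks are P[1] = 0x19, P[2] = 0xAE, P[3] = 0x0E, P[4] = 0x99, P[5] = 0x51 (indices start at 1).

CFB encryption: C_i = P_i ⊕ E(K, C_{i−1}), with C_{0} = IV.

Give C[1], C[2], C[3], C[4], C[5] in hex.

C[1] = 0xB1, C[2] = 0x1C, C[3] = 0x53, C[4] = 0x0D, C[5] = 0x3F

C[1]: E(K, 0x47) = 0xA8; 0x19 ⊕ 0xA8 = 0xB1.
C[2]: E(K, 0xB1) = 0xB2; 0xAE ⊕ 0xB2 = 0x1C.
C[3]: E(K, 0x1C) = 0x5D; 0x0E ⊕ 0x5D = 0x53.
C[4]: E(K, 0x53) = 0x94; 0x99 ⊕ 0x94 = 0x0D.
C[5]: E(K, 0x0D) = 0x6E; 0x51 ⊕ 0x6E = 0x3F.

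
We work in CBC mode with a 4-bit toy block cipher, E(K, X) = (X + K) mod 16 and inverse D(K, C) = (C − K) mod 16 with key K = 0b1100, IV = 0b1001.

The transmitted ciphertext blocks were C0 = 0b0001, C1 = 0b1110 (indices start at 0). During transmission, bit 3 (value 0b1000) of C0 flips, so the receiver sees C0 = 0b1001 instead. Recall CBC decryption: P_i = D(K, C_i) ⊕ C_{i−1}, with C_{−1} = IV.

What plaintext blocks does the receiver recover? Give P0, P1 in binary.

Only C0 changed, to 0b1001. In CBC, a change in C_i garbles P_i and flips the same bit in P_{i+1}. Decrypting the received ciphertext:
P0: D(K, 0b1001) = 0b1101; 0b1101 ⊕ 0b1001 = 0b0100.
P1: D(K, 0b1110) = 0b0010; 0b0010 ⊕ 0b1001 = 0b1011.
Blocks that differ from the original plaintext: P0, P1.

P0 = 0b0100, P1 = 0b1011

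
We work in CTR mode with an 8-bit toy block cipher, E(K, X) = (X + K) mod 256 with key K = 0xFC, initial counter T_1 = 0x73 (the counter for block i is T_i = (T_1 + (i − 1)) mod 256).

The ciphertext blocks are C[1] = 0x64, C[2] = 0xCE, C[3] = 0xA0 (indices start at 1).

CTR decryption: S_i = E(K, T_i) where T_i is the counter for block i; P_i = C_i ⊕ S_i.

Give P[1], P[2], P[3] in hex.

P[1] = 0x0B, P[2] = 0xBE, P[3] = 0xD1

P[1]: T = 0x73, S = E(K, T) = 0x6F; 0x64 ⊕ 0x6F = 0x0B.
P[2]: T = 0x74, S = E(K, T) = 0x70; 0xCE ⊕ 0x70 = 0xBE.
P[3]: T = 0x75, S = E(K, T) = 0x71; 0xA0 ⊕ 0x71 = 0xD1.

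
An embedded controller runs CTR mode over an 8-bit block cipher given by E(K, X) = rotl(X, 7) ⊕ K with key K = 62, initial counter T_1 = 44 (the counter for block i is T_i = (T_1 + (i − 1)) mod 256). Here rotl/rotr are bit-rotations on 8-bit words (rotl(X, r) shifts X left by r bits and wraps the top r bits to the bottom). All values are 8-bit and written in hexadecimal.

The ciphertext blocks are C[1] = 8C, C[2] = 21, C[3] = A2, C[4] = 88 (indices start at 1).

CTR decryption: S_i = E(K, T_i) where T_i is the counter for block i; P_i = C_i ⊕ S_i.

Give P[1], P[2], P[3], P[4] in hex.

P[1] = CC, P[2] = E1, P[3] = E3, P[4] = 49

P[1]: T = 44, S = E(K, T) = 40; 8C ⊕ 40 = CC.
P[2]: T = 45, S = E(K, T) = C0; 21 ⊕ C0 = E1.
P[3]: T = 46, S = E(K, T) = 41; A2 ⊕ 41 = E3.
P[4]: T = 47, S = E(K, T) = C1; 88 ⊕ C1 = 49.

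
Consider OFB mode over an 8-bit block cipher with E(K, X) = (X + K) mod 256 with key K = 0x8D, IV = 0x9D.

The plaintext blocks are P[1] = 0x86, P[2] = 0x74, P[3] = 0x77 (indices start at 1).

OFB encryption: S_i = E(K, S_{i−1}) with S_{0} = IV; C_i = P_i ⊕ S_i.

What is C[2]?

C[1]: S = E(K, 0x9D) = 0x2A; 0x86 ⊕ 0x2A = 0xAC.
C[2]: S = E(K, 0x2A) = 0xB7; 0x74 ⊕ 0xB7 = 0xC3.

C[2] = 0xC3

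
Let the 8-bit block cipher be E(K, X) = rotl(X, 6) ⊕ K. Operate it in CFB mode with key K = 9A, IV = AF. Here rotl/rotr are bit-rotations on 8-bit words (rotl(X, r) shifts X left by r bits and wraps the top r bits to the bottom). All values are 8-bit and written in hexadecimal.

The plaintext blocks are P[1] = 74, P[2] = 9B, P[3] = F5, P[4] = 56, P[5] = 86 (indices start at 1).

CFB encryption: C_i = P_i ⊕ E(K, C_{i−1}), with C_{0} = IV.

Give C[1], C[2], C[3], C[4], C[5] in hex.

C[1]: E(K, AF) = 71; 74 ⊕ 71 = 05.
C[2]: E(K, 05) = DB; 9B ⊕ DB = 40.
C[3]: E(K, 40) = 8A; F5 ⊕ 8A = 7F.
C[4]: E(K, 7F) = 45; 56 ⊕ 45 = 13.
C[5]: E(K, 13) = 5E; 86 ⊕ 5E = D8.

C[1] = 05, C[2] = 40, C[3] = 7F, C[4] = 13, C[5] = D8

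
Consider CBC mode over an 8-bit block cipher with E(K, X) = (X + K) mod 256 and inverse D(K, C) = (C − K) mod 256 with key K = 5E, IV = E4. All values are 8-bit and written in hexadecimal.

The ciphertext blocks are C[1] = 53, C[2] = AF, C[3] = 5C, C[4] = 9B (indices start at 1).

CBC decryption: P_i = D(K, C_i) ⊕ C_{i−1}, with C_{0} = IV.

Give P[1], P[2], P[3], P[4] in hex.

P[1] = 11, P[2] = 02, P[3] = 51, P[4] = 61

P[1]: D(K, 53) = F5; F5 ⊕ E4 = 11.
P[2]: D(K, AF) = 51; 51 ⊕ 53 = 02.
P[3]: D(K, 5C) = FE; FE ⊕ AF = 51.
P[4]: D(K, 9B) = 3D; 3D ⊕ 5C = 61.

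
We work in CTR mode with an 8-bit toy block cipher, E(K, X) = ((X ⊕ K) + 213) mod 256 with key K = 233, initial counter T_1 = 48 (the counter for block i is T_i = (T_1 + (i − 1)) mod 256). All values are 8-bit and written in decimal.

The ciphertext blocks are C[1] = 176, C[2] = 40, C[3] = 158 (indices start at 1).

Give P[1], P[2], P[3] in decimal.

CTR decryption: S_i = E(K, T_i) where T_i is the counter for block i; P_i = C_i ⊕ S_i.
P[1]: T = 48, S = E(K, T) = 174; 176 ⊕ 174 = 30.
P[2]: T = 49, S = E(K, T) = 173; 40 ⊕ 173 = 133.
P[3]: T = 50, S = E(K, T) = 176; 158 ⊕ 176 = 46.

P[1] = 30, P[2] = 133, P[3] = 46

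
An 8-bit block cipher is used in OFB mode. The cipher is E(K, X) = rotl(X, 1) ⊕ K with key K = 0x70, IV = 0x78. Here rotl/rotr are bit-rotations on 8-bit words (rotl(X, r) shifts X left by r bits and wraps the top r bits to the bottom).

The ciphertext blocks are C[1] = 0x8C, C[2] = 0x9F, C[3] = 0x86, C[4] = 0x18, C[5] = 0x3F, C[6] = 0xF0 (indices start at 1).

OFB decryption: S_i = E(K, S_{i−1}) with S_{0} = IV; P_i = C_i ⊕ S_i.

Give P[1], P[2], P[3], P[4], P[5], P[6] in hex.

P[1] = 0x0C, P[2] = 0xEE, P[3] = 0x14, P[4] = 0x4D, P[5] = 0xE5, P[6] = 0x35

P[1]: S = E(K, 0x78) = 0x80; 0x8C ⊕ 0x80 = 0x0C.
P[2]: S = E(K, 0x80) = 0x71; 0x9F ⊕ 0x71 = 0xEE.
P[3]: S = E(K, 0x71) = 0x92; 0x86 ⊕ 0x92 = 0x14.
P[4]: S = E(K, 0x92) = 0x55; 0x18 ⊕ 0x55 = 0x4D.
P[5]: S = E(K, 0x55) = 0xDA; 0x3F ⊕ 0xDA = 0xE5.
P[6]: S = E(K, 0xDA) = 0xC5; 0xF0 ⊕ 0xC5 = 0x35.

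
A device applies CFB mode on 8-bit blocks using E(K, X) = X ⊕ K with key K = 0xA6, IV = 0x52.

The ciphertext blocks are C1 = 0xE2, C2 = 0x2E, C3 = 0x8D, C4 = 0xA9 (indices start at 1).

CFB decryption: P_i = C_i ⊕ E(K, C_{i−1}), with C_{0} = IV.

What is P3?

P3: E(K, 0x2E) = 0x88; 0x8D ⊕ 0x88 = 0x05.

P3 = 0x05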